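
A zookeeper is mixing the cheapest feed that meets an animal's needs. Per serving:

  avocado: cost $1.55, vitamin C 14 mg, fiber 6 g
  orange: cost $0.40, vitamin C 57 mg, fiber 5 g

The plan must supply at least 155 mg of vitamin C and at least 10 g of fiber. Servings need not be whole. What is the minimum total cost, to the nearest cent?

avocado only: max(155/14, 10/6) = 11.07 servings → $17.16.
orange only: max(155/57, 10/5) = 2.719 servings → $1.09.
avocado + orange: intersection lies outside the first quadrant.
Cheapest feasible corner: $1.09.

$1.09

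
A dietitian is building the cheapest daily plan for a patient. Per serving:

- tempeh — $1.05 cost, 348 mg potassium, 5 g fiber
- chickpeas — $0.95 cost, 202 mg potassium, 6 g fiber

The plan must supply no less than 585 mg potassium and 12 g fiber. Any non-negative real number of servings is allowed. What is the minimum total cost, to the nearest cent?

$2.16

Check every corner: each single food scaled to meet both minima, and each pair solved so both constraints bind.
tempeh only: max(585/348, 12/5) = 2.4 servings → $2.52.
chickpeas only: max(585/202, 12/6) = 2.896 servings → $2.75.
tempeh + chickpeas with both tight: 1.007 servings and 1.16 servings → $2.16.
So the least-cost plan costs $2.16.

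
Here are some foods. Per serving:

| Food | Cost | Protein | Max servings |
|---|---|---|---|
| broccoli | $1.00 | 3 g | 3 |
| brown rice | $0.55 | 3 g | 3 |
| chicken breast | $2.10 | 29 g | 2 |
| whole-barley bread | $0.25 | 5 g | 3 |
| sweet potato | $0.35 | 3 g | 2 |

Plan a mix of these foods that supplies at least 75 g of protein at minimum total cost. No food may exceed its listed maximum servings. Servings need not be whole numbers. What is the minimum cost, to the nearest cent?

$5.18

Cost per g of protein: whole-barley bread $0.0500, chicken breast $0.0724, sweet potato $0.1167, brown rice $0.1833, broccoli $0.3333.
Take 3 servings of whole-barley bread: +15.0 g protein for $0.75 (total $0.75, still need 60.0 g).
Take 2 servings of chicken breast: +58.0 g protein for $4.20 (total $4.95, still need 2.0 g).
Take 0.6667 servings of sweet potato: +2.0 g protein for $0.23 (total $5.18, still need 0.0 g).
Greedy by cheapest-per-g is optimal for a single linear constraint, so the minimum cost is $5.18.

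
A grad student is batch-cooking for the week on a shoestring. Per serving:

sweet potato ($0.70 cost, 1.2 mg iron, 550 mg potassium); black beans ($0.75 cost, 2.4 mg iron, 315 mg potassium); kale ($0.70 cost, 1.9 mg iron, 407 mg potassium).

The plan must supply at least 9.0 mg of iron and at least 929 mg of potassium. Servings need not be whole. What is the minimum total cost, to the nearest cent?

Check every corner: each single food scaled to meet both minima, and each pair solved so both constraints bind.
sweet potato only: max(9.0/1.2, 929/550) = 7.5 servings → $5.25.
black beans only: max(9.0/2.4, 929/315) = 3.75 servings → $2.81.
kale only: max(9.0/1.9, 929/407) = 4.737 servings → $3.32.
sweet potato + black beans: the both-tight solution has a negative serving — not a feasible corner.
sweet potato + kale: intersection lies outside the first quadrant.
black beans + kale: intersection lies outside the first quadrant.
So the least-cost plan costs $2.81.

$2.81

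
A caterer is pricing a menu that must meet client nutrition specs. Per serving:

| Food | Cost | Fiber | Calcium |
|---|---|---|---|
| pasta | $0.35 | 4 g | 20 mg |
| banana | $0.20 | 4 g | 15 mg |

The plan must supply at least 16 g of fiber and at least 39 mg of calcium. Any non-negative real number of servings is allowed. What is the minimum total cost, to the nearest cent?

$0.80

pasta only: max(16/4, 39/20) = 4 servings → $1.40.
banana only: max(16/4, 39/15) = 4 servings → $0.80.
pasta + banana with both targets exact would need a negative amount; discard.
Cheapest feasible corner: $0.80.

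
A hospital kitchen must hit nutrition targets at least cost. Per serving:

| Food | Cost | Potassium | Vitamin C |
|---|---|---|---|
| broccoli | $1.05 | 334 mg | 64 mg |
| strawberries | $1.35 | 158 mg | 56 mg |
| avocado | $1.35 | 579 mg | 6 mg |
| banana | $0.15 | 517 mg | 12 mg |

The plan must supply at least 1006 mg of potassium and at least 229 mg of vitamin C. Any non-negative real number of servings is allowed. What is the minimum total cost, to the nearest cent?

$2.86

Check every corner: each single food scaled to meet both minima, and each pair solved so both constraints bind.
broccoli only: max(1006/334, 229/64) = 3.578 servings → $3.76.
strawberries only: max(1006/158, 229/56) = 6.367 servings → $8.60.
avocado only: max(1006/579, 229/6) = 38.17 servings → $51.52.
banana only: max(1006/517, 229/12) = 19.08 servings → $2.86.
broccoli + strawberries with both tight: 2.346 servings and 1.409 servings → $4.36.
broccoli + avocado: intersection lies outside the first quadrant.
broccoli + banana: the both-tight solution has a negative serving — not a feasible corner.
strawberries + avocado with both tight: 4.021 servings and 0.6403 servings → $6.29.
strawberries + banana with both tight: 3.93 servings and 0.7449 servings → $5.42.
avocado + banana: intersection lies outside the first quadrant.
The minimum over all feasible corners is $2.86.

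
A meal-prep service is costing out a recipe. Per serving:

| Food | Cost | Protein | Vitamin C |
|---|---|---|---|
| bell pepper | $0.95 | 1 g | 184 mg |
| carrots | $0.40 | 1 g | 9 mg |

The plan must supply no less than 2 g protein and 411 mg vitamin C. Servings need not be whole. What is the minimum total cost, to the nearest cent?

The cheapest plan sits at a corner of the feasible region — with two constraints it uses at most two foods.
bell pepper only: max(2/1, 411/184) = 2.234 servings → $2.12.
carrots only: max(2/1, 411/9) = 45.67 servings → $18.27.
bell pepper + carrots with both targets exact would need a negative amount; discard.
The minimum over all feasible corners is $2.12.

$2.12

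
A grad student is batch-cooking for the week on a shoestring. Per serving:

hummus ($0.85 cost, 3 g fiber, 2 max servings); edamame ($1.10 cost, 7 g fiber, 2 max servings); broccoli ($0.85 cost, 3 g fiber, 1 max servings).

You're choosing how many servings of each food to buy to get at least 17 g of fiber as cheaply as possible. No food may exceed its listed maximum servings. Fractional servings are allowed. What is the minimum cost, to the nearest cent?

$3.05

Cost per g of fiber: edamame $0.1571, hummus $0.2833, broccoli $0.2833.
Take 2 servings of edamame: +14.0 g fiber for $2.20 (total $2.20, still need 3.0 g).
Take 1 serving of hummus: +3.0 g fiber for $0.85 (total $3.05, still need 0.0 g).
Filling from the cheapest source first is optimal under one linear minimum: $3.05.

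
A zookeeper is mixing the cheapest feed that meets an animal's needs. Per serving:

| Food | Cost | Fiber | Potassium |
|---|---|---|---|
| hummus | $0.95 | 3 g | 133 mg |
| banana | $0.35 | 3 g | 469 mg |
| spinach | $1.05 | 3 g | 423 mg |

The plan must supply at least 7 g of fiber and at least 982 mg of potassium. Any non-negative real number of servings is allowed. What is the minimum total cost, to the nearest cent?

$0.82

This is a tiny linear program; its minimum lies at a vertex of the feasible set. List the vertices and price them.
hummus only: max(7/3, 982/133) = 7.383 servings → $7.01.
banana only: max(7/3, 982/469) = 2.333 servings → $0.82.
spinach only: max(7/3, 982/423) = 2.333 servings → $2.45.
hummus + banana with both tight: 0.3343 servings and 1.999 servings → $1.02.
hummus + spinach with both tight: 0.01724 servings and 2.316 servings → $2.45.
banana + spinach: intersection lies outside the first quadrant.
Cheapest feasible corner: $0.82.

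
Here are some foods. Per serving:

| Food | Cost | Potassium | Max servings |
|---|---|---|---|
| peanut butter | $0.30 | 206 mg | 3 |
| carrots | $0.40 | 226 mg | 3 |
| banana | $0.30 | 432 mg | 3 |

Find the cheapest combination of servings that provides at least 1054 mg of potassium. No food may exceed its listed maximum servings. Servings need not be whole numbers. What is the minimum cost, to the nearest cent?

Cost per mg of potassium: banana $0.0007, peanut butter $0.0015, carrots $0.0018.
Take 2.44 servings of banana: +1054.0 mg potassium for $0.73 (total $0.73, still need 0.0 mg).
Filling from the cheapest source first is optimal under one linear minimum: $0.73.

$0.73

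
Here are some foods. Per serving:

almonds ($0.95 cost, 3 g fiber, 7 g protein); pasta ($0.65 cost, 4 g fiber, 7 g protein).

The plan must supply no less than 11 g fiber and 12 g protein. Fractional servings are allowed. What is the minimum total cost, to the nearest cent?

$1.79

almonds only: max(11/3, 12/7) = 3.667 servings → $3.48.
pasta only: max(11/4, 12/7) = 2.75 servings → $1.79.
almonds + pasta: the both-tight solution has a negative serving — not a feasible corner.
Cheapest feasible corner: $1.79.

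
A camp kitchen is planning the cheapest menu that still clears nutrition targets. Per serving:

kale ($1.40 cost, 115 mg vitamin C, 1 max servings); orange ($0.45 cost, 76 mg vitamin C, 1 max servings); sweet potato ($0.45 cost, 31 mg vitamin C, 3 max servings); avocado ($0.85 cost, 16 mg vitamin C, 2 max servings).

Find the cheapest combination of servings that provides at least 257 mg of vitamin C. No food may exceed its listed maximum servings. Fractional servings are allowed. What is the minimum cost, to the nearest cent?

$2.81

Cost per mg of vitamin C: orange $0.0059, kale $0.0122, sweet potato $0.0145, avocado $0.0531.
Take 1 serving of orange: +76.0 mg vitamin C for $0.45 (total $0.45, still need 181.0 mg).
Take 1 serving of kale: +115.0 mg vitamin C for $1.40 (total $1.85, still need 66.0 mg).
Take 2.129 servings of sweet potato: +66.0 mg vitamin C for $0.96 (total $2.81, still need 0.0 mg).
Filling from the cheapest source first is optimal under one linear minimum: $2.81.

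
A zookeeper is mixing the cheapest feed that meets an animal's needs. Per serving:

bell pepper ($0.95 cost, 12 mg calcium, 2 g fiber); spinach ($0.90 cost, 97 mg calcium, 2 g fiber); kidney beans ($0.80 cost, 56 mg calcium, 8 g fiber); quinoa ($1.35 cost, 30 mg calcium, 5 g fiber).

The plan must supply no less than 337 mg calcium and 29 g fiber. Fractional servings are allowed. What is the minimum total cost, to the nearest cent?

bell pepper only: max(337/12, 29/2) = 28.08 servings → $26.68.
spinach only: max(337/97, 29/2) = 14.5 servings → $13.05.
kidney beans only: max(337/56, 29/8) = 6.018 servings → $4.81.
quinoa only: max(337/30, 29/5) = 11.23 servings → $15.16.
bell pepper + spinach with both tight: 12.58 servings and 1.918 servings → $13.68.
bell pepper + kidney beans: intersection lies outside the first quadrant.
bell pepper + quinoa (both tight): parallel constraints — no distinct corner.
spinach + kidney beans with both tight: 1.614 servings and 3.221 servings → $4.03.
spinach + quinoa with both tight: 1.918 servings and 5.033 servings → $8.52.
kidney beans + quinoa: intersection lies outside the first quadrant.
Cheapest feasible corner: $4.03.

$4.03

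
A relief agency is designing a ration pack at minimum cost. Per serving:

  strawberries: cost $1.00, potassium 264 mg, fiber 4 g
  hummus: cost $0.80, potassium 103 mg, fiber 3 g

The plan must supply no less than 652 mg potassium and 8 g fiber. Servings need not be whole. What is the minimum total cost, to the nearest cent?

$2.47

At the optimum either one food covers both requirements or two foods hit both targets exactly; no other combination can be cheaper.
strawberries only: max(652/264, 8/4) = 2.47 servings → $2.47.
hummus only: max(652/103, 8/3) = 6.33 servings → $5.06.
strawberries + hummus: intersection lies outside the first quadrant.
The minimum over all feasible corners is $2.47.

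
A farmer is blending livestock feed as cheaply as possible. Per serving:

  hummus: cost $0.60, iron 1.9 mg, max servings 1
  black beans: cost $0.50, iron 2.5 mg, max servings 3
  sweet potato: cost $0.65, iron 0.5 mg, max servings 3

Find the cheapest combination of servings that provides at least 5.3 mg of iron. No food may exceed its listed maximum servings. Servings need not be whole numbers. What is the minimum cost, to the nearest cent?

$1.06

Cost per mg of iron: black beans $0.2000, hummus $0.3158, sweet potato $1.3000.
Take 2.12 servings of black beans: +5.3 mg iron for $1.06 (total $1.06, still need 0.0 mg).
Filling from the cheapest source first is optimal under one linear minimum: $1.06.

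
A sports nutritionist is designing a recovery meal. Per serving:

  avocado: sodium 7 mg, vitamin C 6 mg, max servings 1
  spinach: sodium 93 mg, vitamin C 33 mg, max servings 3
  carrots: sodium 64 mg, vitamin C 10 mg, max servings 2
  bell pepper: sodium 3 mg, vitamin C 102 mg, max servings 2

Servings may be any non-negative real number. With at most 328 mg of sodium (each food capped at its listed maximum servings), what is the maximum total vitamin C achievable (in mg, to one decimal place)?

314.6 mg

Vitamin C per mg sodium: bell pepper 34, avocado 0.8571, spinach 0.3548, carrots 0.1562.
Take 2 servings of bell pepper: uses 6 mg sodium, +204.0 mg vitamin C (running total 204.0 mg).
Take 1 serving of avocado: uses 7 mg sodium, +6.0 mg vitamin C (running total 210.0 mg).
Take 3 servings of spinach: uses 279 mg sodium, +99.0 mg vitamin C (running total 309.0 mg).
Take 0.5625 servings of carrots: uses 36 mg sodium, +5.6 mg vitamin C (running total 314.6 mg).
Greedy by best ratio exhausts the sodium allowance optimally: 314.6 mg.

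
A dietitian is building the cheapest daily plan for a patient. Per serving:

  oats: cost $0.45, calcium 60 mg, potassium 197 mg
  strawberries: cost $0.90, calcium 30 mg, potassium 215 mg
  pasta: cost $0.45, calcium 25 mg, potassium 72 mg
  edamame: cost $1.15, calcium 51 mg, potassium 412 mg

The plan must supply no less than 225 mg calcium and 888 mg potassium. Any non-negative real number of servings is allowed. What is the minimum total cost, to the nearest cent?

$2.03

A basic optimal solution has at most two foods positive. Try each food alone and each pair with both targets met exactly.
oats only: max(225/60, 888/197) = 4.508 servings → $2.03.
strawberries only: max(225/30, 888/215) = 7.5 servings → $6.75.
pasta only: max(225/25, 888/72) = 12.33 servings → $5.55.
edamame only: max(225/51, 888/412) = 4.412 servings → $5.07.
oats + strawberries with both tight: 3.109 servings and 1.281 servings → $2.55.
oats + pasta with both targets exact would need a negative amount; discard.
oats + edamame with both tight: 3.231 servings and 0.6103 servings → $2.16.
strawberries + pasta with both tight: 1.866 servings and 6.76 servings → $4.72.
strawberries + edamame: intersection lies outside the first quadrant.
pasta + edamame with both tight: 7.153 servings and 0.9053 servings → $4.26.
The minimum over all feasible corners is $2.03.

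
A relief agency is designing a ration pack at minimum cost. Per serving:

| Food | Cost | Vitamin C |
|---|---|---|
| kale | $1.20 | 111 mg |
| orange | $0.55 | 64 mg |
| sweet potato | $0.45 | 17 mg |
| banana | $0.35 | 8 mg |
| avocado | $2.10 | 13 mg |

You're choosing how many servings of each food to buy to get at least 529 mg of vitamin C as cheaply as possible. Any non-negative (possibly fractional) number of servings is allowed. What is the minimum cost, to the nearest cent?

$4.55

Cost per mg of vitamin C: orange $0.0086, kale $0.0108, sweet potato $0.0265, banana $0.0437, avocado $0.1615.
With no serving limits, use only orange: 529 mg / 64 mg = 8.266 servings × $0.55 = $4.55.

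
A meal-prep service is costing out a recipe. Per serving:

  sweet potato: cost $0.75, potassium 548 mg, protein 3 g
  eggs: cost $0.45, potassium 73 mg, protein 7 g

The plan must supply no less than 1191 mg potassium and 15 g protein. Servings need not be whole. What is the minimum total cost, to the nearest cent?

$2.08

A basic optimal solution has at most two foods positive. Try each food alone and each pair with both targets met exactly.
sweet potato only: max(1191/548, 15/3) = 5 servings → $3.75.
eggs only: max(1191/73, 15/7) = 16.32 servings → $7.34.
sweet potato + eggs with both tight: 2.002 servings and 1.285 servings → $2.08.
The minimum over all feasible corners is $2.08.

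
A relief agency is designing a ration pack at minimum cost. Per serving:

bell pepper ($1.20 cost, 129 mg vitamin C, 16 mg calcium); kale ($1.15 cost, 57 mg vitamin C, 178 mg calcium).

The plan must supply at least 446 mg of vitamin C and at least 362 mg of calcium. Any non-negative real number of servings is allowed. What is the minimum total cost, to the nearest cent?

A basic optimal solution has at most two foods positive. Try each food alone and each pair with both targets met exactly.
bell pepper only: max(446/129, 362/16) = 22.62 servings → $27.15.
kale only: max(446/57, 362/178) = 7.825 servings → $9.00.
bell pepper + kale with both tight: 2.665 servings and 1.794 servings → $5.26.
The minimum over all feasible corners is $5.26.

$5.26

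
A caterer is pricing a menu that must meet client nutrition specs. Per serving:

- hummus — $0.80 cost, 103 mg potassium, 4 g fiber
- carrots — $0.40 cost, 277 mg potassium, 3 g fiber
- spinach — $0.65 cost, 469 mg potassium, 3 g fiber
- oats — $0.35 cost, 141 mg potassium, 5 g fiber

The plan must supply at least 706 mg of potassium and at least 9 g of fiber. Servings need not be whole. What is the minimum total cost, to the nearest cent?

Two binding constraints pin down two serving amounts, so the optimal mix uses at most two foods. The candidates are each food alone (scaled to the tighter of potassium/fiber) and each pair with both constraints tight.
hummus only: max(706/103, 9/4) = 6.854 servings → $5.48.
carrots only: max(706/277, 9/3) = 3 servings → $1.20.
spinach only: max(706/469, 9/3) = 3 servings → $1.95.
oats only: max(706/141, 9/5) = 5.007 servings → $1.75.
hummus + carrots with both tight: 0.4693 servings and 2.374 servings → $1.33.
hummus + spinach with both tight: 1.342 servings and 1.211 servings → $1.86.
hummus + oats: intersection lies outside the first quadrant.
carrots + spinach with both targets exact would need a negative amount; discard.
carrots + oats with both tight: 2.35 servings and 0.3898 servings → $1.08.
spinach + oats with both tight: 1.176 servings and 1.094 servings → $1.15.
Cheapest feasible corner: $1.08.

$1.08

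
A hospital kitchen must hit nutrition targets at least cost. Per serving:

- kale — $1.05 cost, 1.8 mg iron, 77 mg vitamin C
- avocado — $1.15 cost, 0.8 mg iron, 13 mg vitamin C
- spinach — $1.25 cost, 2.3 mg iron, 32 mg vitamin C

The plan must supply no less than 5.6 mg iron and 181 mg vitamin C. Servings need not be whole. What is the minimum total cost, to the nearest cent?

For a min-cost LP with two ≥-constraints, a basic feasible solution has at most two positive variables.
kale only: max(5.6/1.8, 181/77) = 3.111 servings → $3.27.
avocado only: max(5.6/0.8, 181/13) = 13.92 servings → $16.01.
spinach only: max(5.6/2.3, 181/32) = 5.656 servings → $7.07.
kale + avocado with both tight: 1.885 servings and 2.759 servings → $5.15.
kale + spinach with both tight: 1.984 servings and 0.882 servings → $3.19.
avocado + spinach with both targets exact would need a negative amount; discard.
Cheapest feasible corner: $3.19.

$3.19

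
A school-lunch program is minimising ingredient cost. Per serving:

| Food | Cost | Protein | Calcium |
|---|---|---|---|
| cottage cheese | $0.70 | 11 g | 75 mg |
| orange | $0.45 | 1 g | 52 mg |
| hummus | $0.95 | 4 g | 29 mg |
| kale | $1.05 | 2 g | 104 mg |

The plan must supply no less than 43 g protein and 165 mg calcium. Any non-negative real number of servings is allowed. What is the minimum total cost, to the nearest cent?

$2.74

With two linear requirements the optimum uses one or two foods; enumerate the corners.
cottage cheese only: max(43/11, 165/75) = 3.909 servings → $2.74.
orange only: max(43/1, 165/52) = 43 servings → $19.35.
hummus only: max(43/4, 165/29) = 10.75 servings → $10.21.
kale only: max(43/2, 165/104) = 21.5 servings → $22.57.
cottage cheese + orange: intersection lies outside the first quadrant.
cottage cheese + hummus: intersection lies outside the first quadrant.
cottage cheese + kale: the both-tight solution has a negative serving — not a feasible corner.
orange + hummus: the both-tight solution has a negative serving — not a feasible corner.
orange + kale (both tight): parallel constraints — no distinct corner.
hummus + kale: the both-tight solution has a negative serving — not a feasible corner.
So the least-cost plan costs $2.74.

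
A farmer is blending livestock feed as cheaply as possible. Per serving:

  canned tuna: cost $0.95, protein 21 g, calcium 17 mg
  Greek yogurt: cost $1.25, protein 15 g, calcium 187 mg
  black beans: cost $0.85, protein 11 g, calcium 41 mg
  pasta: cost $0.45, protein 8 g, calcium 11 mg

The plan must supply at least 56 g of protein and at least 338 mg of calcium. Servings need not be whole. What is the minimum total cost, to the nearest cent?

Check every corner: each single food scaled to meet both minima, and each pair solved so both constraints bind.
canned tuna only: max(56/21, 338/17) = 19.88 servings → $18.89.
Greek yogurt only: max(56/15, 338/187) = 3.733 servings → $4.67.
black beans only: max(56/11, 338/41) = 8.244 servings → $7.01.
pasta only: max(56/8, 338/11) = 30.73 servings → $13.83.
canned tuna + Greek yogurt with both tight: 1.471 servings and 1.674 servings → $3.49.
canned tuna + black beans: intersection lies outside the first quadrant.
canned tuna + pasta with both targets exact would need a negative amount; discard.
Greek yogurt + black beans with both tight: 0.9861 servings and 3.746 servings → $4.42.
Greek yogurt + pasta with both tight: 1.569 servings and 4.059 servings → $3.79.
black beans + pasta: the both-tight solution has a negative serving — not a feasible corner.
So the least-cost plan costs $3.49.

$3.49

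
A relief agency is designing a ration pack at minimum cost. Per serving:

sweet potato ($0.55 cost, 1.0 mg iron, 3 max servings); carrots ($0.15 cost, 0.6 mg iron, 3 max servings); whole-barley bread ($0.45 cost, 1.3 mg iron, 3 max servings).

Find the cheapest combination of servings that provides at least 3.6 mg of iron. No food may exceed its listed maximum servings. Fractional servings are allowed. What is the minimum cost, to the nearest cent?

Cost per mg of iron: carrots $0.2500, whole-barley bread $0.3462, sweet potato $0.5500.
Take 3 servings of carrots: +1.8 mg iron for $0.45 (total $0.45, still need 1.8 mg).
Take 1.385 servings of whole-barley bread: +1.8 mg iron for $0.62 (total $1.07, still need 0.0 mg).
Filling from the cheapest source first is optimal under one linear minimum: $1.07.

$1.07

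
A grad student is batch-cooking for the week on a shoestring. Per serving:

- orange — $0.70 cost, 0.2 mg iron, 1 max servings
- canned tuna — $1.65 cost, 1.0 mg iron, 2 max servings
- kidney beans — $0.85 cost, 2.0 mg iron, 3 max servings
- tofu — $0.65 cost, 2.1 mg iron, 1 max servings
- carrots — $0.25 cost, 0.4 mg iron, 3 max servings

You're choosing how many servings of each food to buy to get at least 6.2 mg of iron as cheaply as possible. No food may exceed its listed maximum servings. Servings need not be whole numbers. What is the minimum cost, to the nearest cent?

$2.39

Cost per mg of iron: tofu $0.3095, kidney beans $0.4250, carrots $0.6250, canned tuna $1.6500, orange $3.5000.
Take 1 serving of tofu: +2.1 mg iron for $0.65 (total $0.65, still need 4.1 mg).
Take 2.05 servings of kidney beans: +4.1 mg iron for $1.74 (total $2.39, still need 0.0 mg).
Filling from the cheapest source first is optimal under one linear minimum: $2.39.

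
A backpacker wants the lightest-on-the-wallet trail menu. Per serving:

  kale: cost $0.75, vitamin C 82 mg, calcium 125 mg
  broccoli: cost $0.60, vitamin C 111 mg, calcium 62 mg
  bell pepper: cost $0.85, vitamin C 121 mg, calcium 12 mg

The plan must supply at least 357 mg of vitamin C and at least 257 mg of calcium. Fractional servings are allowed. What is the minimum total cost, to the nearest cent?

$2.15

Compare the cost at each extreme point of the feasible region.
kale only: max(357/82, 257/125) = 4.354 servings → $3.27.
broccoli only: max(357/111, 257/62) = 4.145 servings → $2.49.
bell pepper only: max(357/121, 257/12) = 21.42 servings → $18.20.
kale + broccoli with both tight: 0.7272 servings and 2.679 servings → $2.15.
kale + bell pepper with both tight: 1.896 servings and 1.665 servings → $2.84.
broccoli + bell pepper with both targets exact would need a negative amount; discard.
The minimum over all feasible corners is $2.15.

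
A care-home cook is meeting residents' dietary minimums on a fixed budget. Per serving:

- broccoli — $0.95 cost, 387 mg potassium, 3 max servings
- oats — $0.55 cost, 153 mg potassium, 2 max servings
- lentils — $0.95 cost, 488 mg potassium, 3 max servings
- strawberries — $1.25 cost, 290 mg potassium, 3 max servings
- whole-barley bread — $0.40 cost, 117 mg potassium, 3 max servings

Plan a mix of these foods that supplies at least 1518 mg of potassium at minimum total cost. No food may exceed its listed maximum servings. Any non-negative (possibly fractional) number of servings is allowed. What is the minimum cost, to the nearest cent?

$2.98

Cost per mg of potassium: lentils $0.0019, broccoli $0.0025, whole-barley bread $0.0034, oats $0.0036, strawberries $0.0043.
Take 3 servings of lentils: +1464.0 mg potassium for $2.85 (total $2.85, still need 54.0 mg).
Take 0.1395 servings of broccoli: +54.0 mg potassium for $0.13 (total $2.98, still need 0.0 mg).
Greedy by cheapest-per-mg is optimal for a single linear constraint, so the minimum cost is $2.98.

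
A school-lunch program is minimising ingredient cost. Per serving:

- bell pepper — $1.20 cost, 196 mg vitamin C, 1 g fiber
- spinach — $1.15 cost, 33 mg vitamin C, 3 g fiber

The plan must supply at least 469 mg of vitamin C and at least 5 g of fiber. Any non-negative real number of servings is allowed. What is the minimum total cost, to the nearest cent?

With two linear requirements the optimum uses one or two foods; enumerate the corners.
bell pepper only: max(469/196, 5/1) = 5 servings → $6.00.
spinach only: max(469/33, 5/3) = 14.21 servings → $16.34.
bell pepper + spinach with both tight: 2.238 servings and 0.9207 servings → $3.74.
So the least-cost plan costs $3.74.

$3.74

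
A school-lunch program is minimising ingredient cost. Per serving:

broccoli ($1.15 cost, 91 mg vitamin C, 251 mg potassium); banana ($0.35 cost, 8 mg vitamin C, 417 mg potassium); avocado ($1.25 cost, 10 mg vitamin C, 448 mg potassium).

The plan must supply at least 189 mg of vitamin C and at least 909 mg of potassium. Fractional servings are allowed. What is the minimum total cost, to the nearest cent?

At the optimum either one food covers both requirements or two foods hit both targets exactly; no other combination can be cheaper.
broccoli only: max(189/91, 909/251) = 3.622 servings → $4.16.
banana only: max(189/8, 909/417) = 23.62 servings → $8.27.
avocado only: max(189/10, 909/448) = 18.9 servings → $23.62.
broccoli + banana with both tight: 1.991 servings and 0.9817 servings → $2.63.
broccoli + avocado with both tight: 1.976 servings and 0.9222 servings → $3.42.
banana + avocado: the both-tight solution has a negative serving — not a feasible corner.
The minimum over all feasible corners is $2.63.

$2.63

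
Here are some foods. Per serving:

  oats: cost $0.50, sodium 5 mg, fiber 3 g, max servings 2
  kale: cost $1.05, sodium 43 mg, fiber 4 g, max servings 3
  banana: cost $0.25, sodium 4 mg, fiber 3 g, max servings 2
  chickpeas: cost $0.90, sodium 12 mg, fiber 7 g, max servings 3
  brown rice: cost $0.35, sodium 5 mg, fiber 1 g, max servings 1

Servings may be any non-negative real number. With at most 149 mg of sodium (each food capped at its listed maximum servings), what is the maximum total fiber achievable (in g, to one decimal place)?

Fiber per mg sodium: banana 0.75, oats 0.6, chickpeas 0.5833, brown rice 0.2, kale 0.09302.
Take 2 servings of banana: uses 8 mg sodium, +6.0 g fiber (running total 6.0 g).
Take 2 servings of oats: uses 10 mg sodium, +6.0 g fiber (running total 12.0 g).
Take 3 servings of chickpeas: uses 36 mg sodium, +21.0 g fiber (running total 33.0 g).
Take 1 serving of brown rice: uses 5 mg sodium, +1.0 g fiber (running total 34.0 g).
Take 2.093 servings of kale: uses 90 mg sodium, +8.4 g fiber (running total 42.4 g).
Filling greedily by fiber-per-mg sodium is optimal for one linear limit, giving 42.4 g.

42.4 g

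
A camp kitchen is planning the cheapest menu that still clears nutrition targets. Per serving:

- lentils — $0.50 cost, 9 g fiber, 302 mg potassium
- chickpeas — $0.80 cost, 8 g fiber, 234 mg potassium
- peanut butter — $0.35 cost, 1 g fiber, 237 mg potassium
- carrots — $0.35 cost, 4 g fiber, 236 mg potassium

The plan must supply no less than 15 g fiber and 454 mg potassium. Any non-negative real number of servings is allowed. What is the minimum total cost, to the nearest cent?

The cheapest plan sits at a corner of the feasible region — with two constraints it uses at most two foods.
lentils only: max(15/9, 454/302) = 1.667 servings → $0.83.
chickpeas only: max(15/8, 454/234) = 1.94 servings → $1.55.
peanut butter only: max(15/1, 454/237) = 15 servings → $5.25.
carrots only: max(15/4, 454/236) = 3.75 servings → $1.31.
lentils + chickpeas with both tight: 0.3935 servings and 1.432 servings → $1.34.
lentils + peanut butter with both targets exact would need a negative amount; discard.
lentils + carrots: the both-tight solution has a negative serving — not a feasible corner.
chickpeas + peanut butter with both tight: 1.866 servings and 0.07341 servings → $1.52.
chickpeas + carrots with both tight: 1.811 servings and 0.1282 servings → $1.49.
peanut butter + carrots: the both-tight solution has a negative serving — not a feasible corner.
So the least-cost plan costs $0.83.

$0.83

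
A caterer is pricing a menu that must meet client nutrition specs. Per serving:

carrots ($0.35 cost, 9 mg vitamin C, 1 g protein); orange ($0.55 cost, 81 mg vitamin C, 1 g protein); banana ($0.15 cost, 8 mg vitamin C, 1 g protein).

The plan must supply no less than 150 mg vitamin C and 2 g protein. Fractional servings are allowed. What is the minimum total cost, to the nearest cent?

$1.03

A basic optimal solution has at most two foods positive. Try each food alone and each pair with both targets met exactly.
carrots only: max(150/9, 2/1) = 16.67 servings → $5.83.
orange only: max(150/81, 2/1) = 2 servings → $1.10.
banana only: max(150/8, 2/1) = 18.75 servings → $2.81.
carrots + orange with both tight: 0.1667 servings and 1.833 servings → $1.07.
carrots + banana with both targets exact would need a negative amount; discard.
orange + banana with both tight: 1.836 servings and 0.1644 servings → $1.03.
The minimum over all feasible corners is $1.03.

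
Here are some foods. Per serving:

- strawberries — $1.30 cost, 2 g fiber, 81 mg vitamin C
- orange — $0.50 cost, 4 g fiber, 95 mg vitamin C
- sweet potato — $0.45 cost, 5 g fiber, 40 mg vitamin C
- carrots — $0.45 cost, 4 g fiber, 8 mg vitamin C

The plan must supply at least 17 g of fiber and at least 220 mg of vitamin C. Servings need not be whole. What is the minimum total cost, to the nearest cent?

An LP optimum is at a vertex; with two nutrient constraints at most two foods are used. Check each candidate.
strawberries only: max(17/2, 220/81) = 8.5 servings → $11.05.
orange only: max(17/4, 220/95) = 4.25 servings → $2.12.
sweet potato only: max(17/5, 220/40) = 5.5 servings → $2.48.
carrots only: max(17/4, 220/8) = 27.5 servings → $12.38.
strawberries + orange with both targets exact would need a negative amount; discard.
strawberries + sweet potato with both tight: 1.292 servings and 2.883 servings → $2.98.
strawberries + carrots with both tight: 2.416 servings and 3.042 servings → $4.51.
orange + sweet potato with both tight: 1.333 servings and 2.333 servings → $1.72.
orange + carrots with both tight: 2.138 servings and 2.112 servings → $2.02.
sweet potato + carrots with both targets exact would need a negative amount; discard.
The minimum over all feasible corners is $1.72.

$1.72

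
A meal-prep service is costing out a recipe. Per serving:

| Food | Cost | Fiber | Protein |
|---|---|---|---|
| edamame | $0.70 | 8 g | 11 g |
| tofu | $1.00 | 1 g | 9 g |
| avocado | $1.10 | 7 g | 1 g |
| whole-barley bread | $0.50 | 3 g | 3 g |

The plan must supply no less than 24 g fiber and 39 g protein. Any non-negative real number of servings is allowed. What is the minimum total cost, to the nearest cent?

$2.48

Compare the cost at each extreme point of the feasible region.
edamame only: max(24/8, 39/11) = 3.545 servings → $2.48.
tofu only: max(24/1, 39/9) = 24 servings → $24.00.
avocado only: max(24/7, 39/1) = 39 servings → $42.90.
whole-barley bread only: max(24/3, 39/3) = 13 servings → $6.50.
edamame + tofu with both tight: 2.902 servings and 0.7869 servings → $2.82.
edamame + avocado with both targets exact would need a negative amount; discard.
edamame + whole-barley bread: intersection lies outside the first quadrant.
tofu + avocado with both tight: 4.016 servings and 2.855 servings → $7.16.
tofu + whole-barley bread with both tight: 1.875 servings and 7.375 servings → $5.56.
avocado + whole-barley bread with both targets exact would need a negative amount; discard.
So the least-cost plan costs $2.48.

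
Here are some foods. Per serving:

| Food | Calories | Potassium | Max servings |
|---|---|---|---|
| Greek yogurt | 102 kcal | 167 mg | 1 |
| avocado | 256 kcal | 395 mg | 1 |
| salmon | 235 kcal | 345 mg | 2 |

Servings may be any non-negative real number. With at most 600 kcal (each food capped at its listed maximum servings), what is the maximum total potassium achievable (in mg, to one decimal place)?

Potassium per kcal: Greek yogurt 1.637, avocado 1.543, salmon 1.468.
Take 1 serving of Greek yogurt: uses 102 kcal, +167.0 mg potassium (running total 167.0 mg).
Take 1 serving of avocado: uses 256 kcal, +395.0 mg potassium (running total 562.0 mg).
Take 1.03 servings of salmon: uses 242 kcal, +355.3 mg potassium (running total 917.3 mg).
Greedy by best ratio exhausts the calories allowance optimally: 917.3 mg.

917.3 mg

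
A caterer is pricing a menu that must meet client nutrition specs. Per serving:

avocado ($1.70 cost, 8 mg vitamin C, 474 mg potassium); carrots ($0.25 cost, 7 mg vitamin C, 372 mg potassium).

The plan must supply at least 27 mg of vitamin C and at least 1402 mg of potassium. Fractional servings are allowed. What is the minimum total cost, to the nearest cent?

$0.96

avocado only: max(27/8, 1402/474) = 3.375 servings → $5.74.
carrots only: max(27/7, 1402/372) = 3.857 servings → $0.96.
avocado + carrots: the both-tight solution has a negative serving — not a feasible corner.
The minimum over all feasible corners is $0.96.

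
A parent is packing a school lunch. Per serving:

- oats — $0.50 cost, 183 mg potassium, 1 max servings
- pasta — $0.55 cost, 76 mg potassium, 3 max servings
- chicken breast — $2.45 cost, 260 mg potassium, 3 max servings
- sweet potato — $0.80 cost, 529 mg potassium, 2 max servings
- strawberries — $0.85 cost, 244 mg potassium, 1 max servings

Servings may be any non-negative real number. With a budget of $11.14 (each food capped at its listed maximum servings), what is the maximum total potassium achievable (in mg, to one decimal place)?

Potassium per dollar: sweet potato 661.2, oats 366, strawberries 287.1, pasta 138.2, chicken breast 106.1.
Take 2 servings of sweet potato: spends $1.60, +1058.0 mg potassium (running total 1058.0 mg).
Take 1 serving of oats: spends $0.50, +183.0 mg potassium (running total 1241.0 mg).
Take 1 serving of strawberries: spends $0.85, +244.0 mg potassium (running total 1485.0 mg).
Take 3 servings of pasta: spends $1.65, +228.0 mg potassium (running total 1713.0 mg).
Take 2.669 servings of chicken breast: spends $6.54, +694.0 mg potassium (running total 2407.0 mg).
Greedy by best ratio exhausts the cost allowance optimally: 2407.0 mg.

2407.0 mg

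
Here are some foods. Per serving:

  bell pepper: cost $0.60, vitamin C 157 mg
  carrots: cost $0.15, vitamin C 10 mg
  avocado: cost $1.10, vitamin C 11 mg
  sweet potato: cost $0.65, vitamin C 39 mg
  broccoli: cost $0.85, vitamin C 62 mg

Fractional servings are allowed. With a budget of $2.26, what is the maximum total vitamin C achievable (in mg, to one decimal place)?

591.4 mg

Vitamin C per dollar: bell pepper 261.7, broccoli 72.94, carrots 66.67, sweet potato 60, avocado 10.
With no serving limits, spend the whole cost allowance on bell pepper: $2.26 / $0.60 × 157 mg = 591.4 mg.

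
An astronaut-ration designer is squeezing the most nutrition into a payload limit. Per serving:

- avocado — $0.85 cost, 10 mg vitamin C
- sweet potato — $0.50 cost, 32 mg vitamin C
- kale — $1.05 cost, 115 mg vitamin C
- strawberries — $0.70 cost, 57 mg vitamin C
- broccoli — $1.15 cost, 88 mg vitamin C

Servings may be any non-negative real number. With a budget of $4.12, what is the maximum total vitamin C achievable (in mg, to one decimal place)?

451.2 mg

Vitamin C per dollar: kale 109.5, strawberries 81.43, broccoli 76.52, sweet potato 64, avocado 11.76.
With no serving limits, spend the whole cost allowance on kale: $4.12 / $1.05 × 115 mg = 451.2 mg.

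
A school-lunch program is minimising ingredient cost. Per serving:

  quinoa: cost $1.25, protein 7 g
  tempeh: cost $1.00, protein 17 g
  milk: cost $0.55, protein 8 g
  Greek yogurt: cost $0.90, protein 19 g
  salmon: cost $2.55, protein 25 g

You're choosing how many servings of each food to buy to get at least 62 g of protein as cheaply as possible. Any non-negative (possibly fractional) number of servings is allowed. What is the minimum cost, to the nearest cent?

Cost per g of protein: Greek yogurt $0.0474, tempeh $0.0588, milk $0.0688, salmon $0.1020, quinoa $0.1786.
With no serving limits, use only Greek yogurt: 62 g / 19 g = 3.263 servings × $0.90 = $2.94.

$2.94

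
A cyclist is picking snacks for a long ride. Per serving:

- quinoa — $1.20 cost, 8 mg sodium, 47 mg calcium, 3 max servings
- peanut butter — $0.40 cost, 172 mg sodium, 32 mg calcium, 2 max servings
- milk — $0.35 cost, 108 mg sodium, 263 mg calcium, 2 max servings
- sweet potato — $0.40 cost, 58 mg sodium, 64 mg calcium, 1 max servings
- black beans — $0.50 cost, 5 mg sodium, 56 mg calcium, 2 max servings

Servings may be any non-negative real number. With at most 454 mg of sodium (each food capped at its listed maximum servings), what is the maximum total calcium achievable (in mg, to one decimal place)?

870.2 mg

Calcium per mg sodium: black beans 11.2, quinoa 5.875, milk 2.435, sweet potato 1.103, peanut butter 0.186.
Take 2 servings of black beans: uses 10 mg sodium, +112.0 mg calcium (running total 112.0 mg).
Take 3 servings of quinoa: uses 24 mg sodium, +141.0 mg calcium (running total 253.0 mg).
Take 2 servings of milk: uses 216 mg sodium, +526.0 mg calcium (running total 779.0 mg).
Take 1 serving of sweet potato: uses 58 mg sodium, +64.0 mg calcium (running total 843.0 mg).
Take 0.8488 servings of peanut butter: uses 146 mg sodium, +27.2 mg calcium (running total 870.2 mg).
Filling greedily by calcium-per-mg sodium is optimal for one linear limit, giving 870.2 mg.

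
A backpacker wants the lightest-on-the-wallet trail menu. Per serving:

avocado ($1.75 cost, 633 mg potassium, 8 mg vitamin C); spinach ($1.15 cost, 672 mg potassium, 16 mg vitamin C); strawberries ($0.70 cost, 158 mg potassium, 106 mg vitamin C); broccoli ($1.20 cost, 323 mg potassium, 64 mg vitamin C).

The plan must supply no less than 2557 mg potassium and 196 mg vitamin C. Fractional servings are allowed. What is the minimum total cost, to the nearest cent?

$4.94

Compare the cost at each extreme point of the feasible region.
avocado only: max(2557/633, 196/8) = 24.5 servings → $42.88.
spinach only: max(2557/672, 196/16) = 12.25 servings → $14.09.
strawberries only: max(2557/158, 196/106) = 16.18 servings → $11.33.
broccoli only: max(2557/323, 196/64) = 7.916 servings → $9.50.
avocado + spinach: intersection lies outside the first quadrant.
avocado + strawberries with both tight: 3.647 servings and 1.574 servings → $7.48.
avocado + broccoli with both tight: 2.646 servings and 2.732 servings → $7.91.
spinach + strawberries with both tight: 3.494 servings and 1.322 servings → $4.94.
spinach + broccoli with both tight: 2.652 servings and 2.4 servings → $5.93.
strawberries + broccoli: intersection lies outside the first quadrant.
The minimum over all feasible corners is $4.94.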